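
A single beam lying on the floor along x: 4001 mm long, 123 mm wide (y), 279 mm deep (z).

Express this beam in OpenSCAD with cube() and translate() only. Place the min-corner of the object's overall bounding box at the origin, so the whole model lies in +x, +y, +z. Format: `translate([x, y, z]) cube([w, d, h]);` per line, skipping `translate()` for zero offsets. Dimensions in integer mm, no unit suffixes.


cube([4001, 123, 279]);


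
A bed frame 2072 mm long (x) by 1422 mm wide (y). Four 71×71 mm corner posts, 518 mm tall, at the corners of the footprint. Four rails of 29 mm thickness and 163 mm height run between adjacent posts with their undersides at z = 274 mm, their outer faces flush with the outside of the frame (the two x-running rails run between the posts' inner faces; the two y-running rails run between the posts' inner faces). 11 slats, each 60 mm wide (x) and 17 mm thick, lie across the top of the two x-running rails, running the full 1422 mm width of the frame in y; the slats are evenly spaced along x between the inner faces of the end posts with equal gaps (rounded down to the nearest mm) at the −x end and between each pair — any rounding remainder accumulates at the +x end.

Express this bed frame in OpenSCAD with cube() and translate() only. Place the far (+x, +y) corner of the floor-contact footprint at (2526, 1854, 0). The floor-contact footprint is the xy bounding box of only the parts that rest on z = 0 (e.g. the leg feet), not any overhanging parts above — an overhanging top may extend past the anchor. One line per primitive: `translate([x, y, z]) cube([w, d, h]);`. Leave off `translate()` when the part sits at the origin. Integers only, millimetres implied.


// slat z = rail_z + rail_h = 274 + 163 = 437
// slat gap = ⌊(1930 − 11·60) / 12⌋ = 105
translate([454, 432, 0]) cube([71, 71, 518]);
translate([454, 1783, 0]) cube([71, 71, 518]);
translate([2455, 432, 0]) cube([71, 71, 518]);
translate([2455, 1783, 0]) cube([71, 71, 518]);
translate([525, 432, 274]) cube([1930, 29, 163]);
translate([525, 1825, 274]) cube([1930, 29, 163]);
translate([454, 503, 274]) cube([29, 1280, 163]);
translate([2497, 503, 274]) cube([29, 1280, 163]);
translate([630, 432, 437]) cube([60, 1422, 17]);
translate([795, 432, 437]) cube([60, 1422, 17]);
translate([960, 432, 437]) cube([60, 1422, 17]);
translate([1125, 432, 437]) cube([60, 1422, 17]);
translate([1290, 432, 437]) cube([60, 1422, 17]);
translate([1455, 432, 437]) cube([60, 1422, 17]);
translate([1620, 432, 437]) cube([60, 1422, 17]);
translate([1785, 432, 437]) cube([60, 1422, 17]);
translate([1950, 432, 437]) cube([60, 1422, 17]);
translate([2115, 432, 437]) cube([60, 1422, 17]);
translate([2280, 432, 437]) cube([60, 1422, 17]);


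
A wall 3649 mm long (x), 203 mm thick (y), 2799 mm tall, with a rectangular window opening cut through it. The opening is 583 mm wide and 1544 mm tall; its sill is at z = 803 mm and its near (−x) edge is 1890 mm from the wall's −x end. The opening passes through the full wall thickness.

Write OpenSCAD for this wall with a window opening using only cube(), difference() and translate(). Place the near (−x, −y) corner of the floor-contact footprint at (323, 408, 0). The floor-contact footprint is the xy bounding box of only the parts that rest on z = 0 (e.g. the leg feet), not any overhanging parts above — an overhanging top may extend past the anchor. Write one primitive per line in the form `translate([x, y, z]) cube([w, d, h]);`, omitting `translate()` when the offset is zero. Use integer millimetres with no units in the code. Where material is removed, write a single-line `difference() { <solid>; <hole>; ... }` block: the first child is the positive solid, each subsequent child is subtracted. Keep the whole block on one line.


difference() { translate([323, 408, 0]) cube([3649, 203, 2799]); translate([2213, 408, 803]) cube([583, 203, 1544]); }


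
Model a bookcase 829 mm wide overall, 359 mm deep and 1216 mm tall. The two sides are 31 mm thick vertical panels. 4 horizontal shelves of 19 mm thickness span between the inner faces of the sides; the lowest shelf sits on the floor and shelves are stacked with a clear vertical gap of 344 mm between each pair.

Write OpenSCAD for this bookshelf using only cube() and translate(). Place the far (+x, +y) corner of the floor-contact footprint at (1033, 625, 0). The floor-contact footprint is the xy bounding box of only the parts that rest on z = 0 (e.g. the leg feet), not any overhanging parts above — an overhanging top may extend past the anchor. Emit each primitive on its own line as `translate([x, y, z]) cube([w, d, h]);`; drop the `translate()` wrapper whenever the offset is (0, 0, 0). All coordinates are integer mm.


translate([204, 266, 0]) cube([31, 359, 1216]);
translate([1002, 266, 0]) cube([31, 359, 1216]);
translate([235, 266, 0]) cube([767, 359, 19]);
translate([235, 266, 363]) cube([767, 359, 19]);
translate([235, 266, 726]) cube([767, 359, 19]);
translate([235, 266, 1089]) cube([767, 359, 19]);


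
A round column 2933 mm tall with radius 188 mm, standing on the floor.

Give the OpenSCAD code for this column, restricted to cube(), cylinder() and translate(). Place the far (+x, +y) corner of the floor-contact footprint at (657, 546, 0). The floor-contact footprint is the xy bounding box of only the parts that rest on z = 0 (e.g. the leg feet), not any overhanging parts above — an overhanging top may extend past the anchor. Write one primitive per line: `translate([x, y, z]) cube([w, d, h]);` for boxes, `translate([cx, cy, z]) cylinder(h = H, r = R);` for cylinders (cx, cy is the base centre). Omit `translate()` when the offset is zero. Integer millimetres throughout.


translate([469, 358, 0]) cylinder(h = 2933, r = 188);


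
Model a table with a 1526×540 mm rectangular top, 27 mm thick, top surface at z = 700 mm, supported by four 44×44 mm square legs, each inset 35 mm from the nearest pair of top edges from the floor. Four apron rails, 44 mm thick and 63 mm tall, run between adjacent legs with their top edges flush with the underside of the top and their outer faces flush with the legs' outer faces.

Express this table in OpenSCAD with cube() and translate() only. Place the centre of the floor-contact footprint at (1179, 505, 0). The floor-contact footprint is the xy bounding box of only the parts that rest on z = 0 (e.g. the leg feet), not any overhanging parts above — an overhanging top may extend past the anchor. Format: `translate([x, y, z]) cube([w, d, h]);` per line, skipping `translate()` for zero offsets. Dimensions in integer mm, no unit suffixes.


translate([416, 235, 673]) cube([1526, 540, 27]);
translate([451, 270, 0]) cube([44, 44, 673]);
translate([1863, 270, 0]) cube([44, 44, 673]);
translate([451, 696, 0]) cube([44, 44, 673]);
translate([1863, 696, 0]) cube([44, 44, 673]);
translate([495, 270, 610]) cube([1368, 44, 63]);
translate([495, 696, 610]) cube([1368, 44, 63]);
translate([451, 314, 610]) cube([44, 382, 63]);
translate([1863, 314, 610]) cube([44, 382, 63]);


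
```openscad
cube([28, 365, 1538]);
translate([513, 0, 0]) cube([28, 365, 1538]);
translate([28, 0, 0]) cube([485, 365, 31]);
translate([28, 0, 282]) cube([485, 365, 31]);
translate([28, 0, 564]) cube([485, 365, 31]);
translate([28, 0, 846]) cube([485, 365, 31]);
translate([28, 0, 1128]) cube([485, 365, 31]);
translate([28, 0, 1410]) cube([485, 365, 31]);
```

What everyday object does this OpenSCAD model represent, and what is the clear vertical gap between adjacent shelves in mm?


A bookshelf. The clear shelf gap is 251 mm.

Two tall side panels with 6 horizontal boards between them — a bookshelf. The first two shelf undersides are at z = 0 and z = 282; with shelf thickness 31, the clear gap is 282 − 0 − 31 = 251 mm.


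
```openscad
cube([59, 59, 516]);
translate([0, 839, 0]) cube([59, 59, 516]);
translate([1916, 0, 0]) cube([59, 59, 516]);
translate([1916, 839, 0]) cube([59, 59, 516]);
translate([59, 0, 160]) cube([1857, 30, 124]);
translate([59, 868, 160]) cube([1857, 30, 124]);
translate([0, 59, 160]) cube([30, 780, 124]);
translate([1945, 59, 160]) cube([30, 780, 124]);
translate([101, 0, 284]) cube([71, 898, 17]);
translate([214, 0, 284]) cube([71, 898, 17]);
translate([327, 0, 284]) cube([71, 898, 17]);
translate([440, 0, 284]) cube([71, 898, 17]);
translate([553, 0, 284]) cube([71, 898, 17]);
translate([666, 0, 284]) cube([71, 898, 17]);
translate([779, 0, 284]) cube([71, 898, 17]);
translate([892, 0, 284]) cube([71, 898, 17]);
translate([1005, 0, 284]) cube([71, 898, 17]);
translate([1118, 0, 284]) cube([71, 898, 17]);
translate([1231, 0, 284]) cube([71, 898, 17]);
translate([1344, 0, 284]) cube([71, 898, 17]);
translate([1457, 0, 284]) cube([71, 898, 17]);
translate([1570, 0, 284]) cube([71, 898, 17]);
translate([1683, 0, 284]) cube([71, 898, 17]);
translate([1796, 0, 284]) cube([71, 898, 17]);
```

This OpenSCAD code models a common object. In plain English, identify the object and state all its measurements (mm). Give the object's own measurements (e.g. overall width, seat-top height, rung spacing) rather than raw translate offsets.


A bed frame 1975 mm long (x) by 898 mm wide (y). Four 59×59 mm corner posts, 516 mm tall, at the corners of the footprint. Four rails of 30 mm thickness and 124 mm height run between adjacent posts with their undersides at z = 160 mm, their outer faces flush with the outside of the frame (the two x-running rails run between the posts' inner faces; the two y-running rails run between the posts' inner faces). 16 slats, each 71 mm wide (x) and 17 mm thick, lie across the top of the two x-running rails, running the full 898 mm width of the frame in y; along x they sit between the end posts with a 42 mm gap after the −x posts and between neighbouring slats, leaving 49 mm before the +x posts.


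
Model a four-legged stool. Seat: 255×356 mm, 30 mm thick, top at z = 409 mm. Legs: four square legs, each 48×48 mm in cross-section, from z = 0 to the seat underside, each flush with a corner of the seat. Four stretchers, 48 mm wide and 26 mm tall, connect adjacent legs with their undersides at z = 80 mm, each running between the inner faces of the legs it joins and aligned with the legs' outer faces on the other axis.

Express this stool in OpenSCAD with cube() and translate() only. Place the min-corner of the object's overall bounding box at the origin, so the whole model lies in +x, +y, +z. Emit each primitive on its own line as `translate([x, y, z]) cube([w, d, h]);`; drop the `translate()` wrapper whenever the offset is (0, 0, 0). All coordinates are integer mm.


// leg_h = 409 - 30 = 379
// stretcher span = 255 - 2*48 = 159
translate([0, 0, 379]) cube([255, 356, 30]);
cube([48, 48, 379]);
translate([207, 0, 0]) cube([48, 48, 379]);
translate([0, 308, 0]) cube([48, 48, 379]);
translate([207, 308, 0]) cube([48, 48, 379]);
translate([48, 0, 80]) cube([159, 48, 26]);
translate([48, 308, 80]) cube([159, 48, 26]);
translate([0, 48, 80]) cube([48, 260, 26]);
translate([207, 48, 80]) cube([48, 260, 26]);


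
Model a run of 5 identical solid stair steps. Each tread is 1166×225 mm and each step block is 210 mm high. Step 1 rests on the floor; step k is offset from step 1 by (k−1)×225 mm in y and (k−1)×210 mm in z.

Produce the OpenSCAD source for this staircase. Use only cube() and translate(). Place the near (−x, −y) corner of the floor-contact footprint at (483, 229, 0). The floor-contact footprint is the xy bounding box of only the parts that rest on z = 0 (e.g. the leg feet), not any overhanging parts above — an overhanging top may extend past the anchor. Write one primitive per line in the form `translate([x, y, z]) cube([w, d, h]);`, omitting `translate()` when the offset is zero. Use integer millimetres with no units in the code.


translate([483, 229, 0]) cube([1166, 225, 210]);
translate([483, 454, 210]) cube([1166, 225, 210]);
translate([483, 679, 420]) cube([1166, 225, 210]);
translate([483, 904, 630]) cube([1166, 225, 210]);
translate([483, 1129, 840]) cube([1166, 225, 210]);


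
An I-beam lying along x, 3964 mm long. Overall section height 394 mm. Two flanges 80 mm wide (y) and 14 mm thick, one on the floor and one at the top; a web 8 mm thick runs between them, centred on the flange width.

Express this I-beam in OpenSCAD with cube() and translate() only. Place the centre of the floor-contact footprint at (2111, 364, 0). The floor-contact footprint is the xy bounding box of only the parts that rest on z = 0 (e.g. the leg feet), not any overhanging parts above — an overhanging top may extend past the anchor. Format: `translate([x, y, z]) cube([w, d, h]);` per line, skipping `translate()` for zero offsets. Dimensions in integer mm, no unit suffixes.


translate([129, 324, 0]) cube([3964, 80, 14]);
translate([129, 360, 14]) cube([3964, 8, 366]);
translate([129, 324, 380]) cube([3964, 80, 14]);


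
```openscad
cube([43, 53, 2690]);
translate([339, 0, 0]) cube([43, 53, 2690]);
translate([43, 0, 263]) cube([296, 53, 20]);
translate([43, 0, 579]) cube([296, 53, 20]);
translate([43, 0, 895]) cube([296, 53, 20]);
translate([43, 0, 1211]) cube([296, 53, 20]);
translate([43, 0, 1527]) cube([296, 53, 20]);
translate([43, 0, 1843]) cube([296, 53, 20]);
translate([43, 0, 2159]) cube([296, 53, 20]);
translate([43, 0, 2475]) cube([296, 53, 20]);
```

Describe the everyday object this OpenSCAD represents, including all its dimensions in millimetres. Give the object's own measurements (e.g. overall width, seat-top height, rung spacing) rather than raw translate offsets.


A straight ladder. Two 43×53 mm vertical rails, 2690 mm tall, stand 382 mm apart (outside-to-outside) with their front faces coplanar on the −y side. 8 rungs, each 53 mm deep and 20 mm tall, span between the inner faces of the rails, front faces flush with the rails. The lowest rung's underside is at z = 263 mm and rungs are spaced 316 mm apart (underside to underside).


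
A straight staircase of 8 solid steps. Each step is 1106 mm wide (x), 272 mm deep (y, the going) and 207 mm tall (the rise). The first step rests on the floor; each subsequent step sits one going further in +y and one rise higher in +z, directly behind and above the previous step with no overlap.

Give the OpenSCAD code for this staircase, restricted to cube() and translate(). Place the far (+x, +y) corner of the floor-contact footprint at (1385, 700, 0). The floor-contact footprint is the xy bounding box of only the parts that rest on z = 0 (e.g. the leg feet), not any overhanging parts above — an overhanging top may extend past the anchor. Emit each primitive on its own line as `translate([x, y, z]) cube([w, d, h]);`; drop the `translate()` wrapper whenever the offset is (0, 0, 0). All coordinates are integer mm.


translate([279, 428, 0]) cube([1106, 272, 207]);
translate([279, 700, 207]) cube([1106, 272, 207]);
translate([279, 972, 414]) cube([1106, 272, 207]);
translate([279, 1244, 621]) cube([1106, 272, 207]);
translate([279, 1516, 828]) cube([1106, 272, 207]);
translate([279, 1788, 1035]) cube([1106, 272, 207]);
translate([279, 2060, 1242]) cube([1106, 272, 207]);
translate([279, 2332, 1449]) cube([1106, 272, 207]);


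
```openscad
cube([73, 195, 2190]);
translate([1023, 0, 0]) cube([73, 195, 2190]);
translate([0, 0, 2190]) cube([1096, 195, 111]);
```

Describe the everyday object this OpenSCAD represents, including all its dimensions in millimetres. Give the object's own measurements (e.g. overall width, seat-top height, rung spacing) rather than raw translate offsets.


A door frame. The clear opening is 950 mm wide and 2190 mm high. Two 73 mm wide jambs, 195 mm deep, stand either side of the opening from the floor to the top of the opening. A 111 mm thick head sits across the top of both jambs, spanning the full outside width of the frame.


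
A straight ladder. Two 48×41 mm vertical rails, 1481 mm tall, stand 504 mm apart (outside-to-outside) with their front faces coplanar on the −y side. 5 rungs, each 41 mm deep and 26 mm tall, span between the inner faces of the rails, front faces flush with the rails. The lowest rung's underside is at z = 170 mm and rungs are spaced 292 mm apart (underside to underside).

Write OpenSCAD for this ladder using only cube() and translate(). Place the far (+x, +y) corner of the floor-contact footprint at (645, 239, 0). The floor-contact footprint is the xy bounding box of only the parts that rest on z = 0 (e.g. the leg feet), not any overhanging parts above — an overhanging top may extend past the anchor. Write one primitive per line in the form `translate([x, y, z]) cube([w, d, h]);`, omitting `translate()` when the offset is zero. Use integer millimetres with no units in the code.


translate([141, 198, 0]) cube([48, 41, 1481]);
translate([597, 198, 0]) cube([48, 41, 1481]);
translate([189, 198, 170]) cube([408, 41, 26]);
translate([189, 198, 462]) cube([408, 41, 26]);
translate([189, 198, 754]) cube([408, 41, 26]);
translate([189, 198, 1046]) cube([408, 41, 26]);
translate([189, 198, 1338]) cube([408, 41, 26]);


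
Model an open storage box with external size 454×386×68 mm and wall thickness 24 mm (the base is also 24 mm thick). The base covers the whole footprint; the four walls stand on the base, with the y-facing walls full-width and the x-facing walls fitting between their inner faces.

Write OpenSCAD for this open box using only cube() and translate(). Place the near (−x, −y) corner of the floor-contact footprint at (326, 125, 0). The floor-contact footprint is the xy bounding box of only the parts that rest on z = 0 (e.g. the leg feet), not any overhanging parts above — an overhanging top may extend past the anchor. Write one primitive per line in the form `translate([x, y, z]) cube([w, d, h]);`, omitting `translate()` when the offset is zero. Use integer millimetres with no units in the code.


translate([326, 125, 0]) cube([454, 386, 24]);
translate([326, 125, 24]) cube([454, 24, 44]);
translate([326, 487, 24]) cube([454, 24, 44]);
translate([326, 149, 24]) cube([24, 338, 44]);
translate([756, 149, 24]) cube([24, 338, 44]);


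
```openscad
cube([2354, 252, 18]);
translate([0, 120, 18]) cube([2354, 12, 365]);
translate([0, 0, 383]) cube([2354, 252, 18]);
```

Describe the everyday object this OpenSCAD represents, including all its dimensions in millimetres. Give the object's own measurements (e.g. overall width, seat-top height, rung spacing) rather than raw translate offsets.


An I-beam lying along x, 2354 mm long. Overall section height 401 mm. Two flanges 252 mm wide (y) and 18 mm thick, one on the floor and one at the top; a web 12 mm thick runs between them, centred on the flange width.


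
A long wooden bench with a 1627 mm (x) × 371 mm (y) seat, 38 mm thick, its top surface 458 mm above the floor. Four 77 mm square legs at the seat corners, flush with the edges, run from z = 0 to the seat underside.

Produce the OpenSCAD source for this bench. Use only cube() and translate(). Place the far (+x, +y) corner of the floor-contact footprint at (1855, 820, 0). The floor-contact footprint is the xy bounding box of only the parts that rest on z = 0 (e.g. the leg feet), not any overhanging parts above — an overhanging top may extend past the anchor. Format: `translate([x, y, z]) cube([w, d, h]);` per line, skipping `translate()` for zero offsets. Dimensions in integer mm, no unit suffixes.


translate([228, 449, 420]) cube([1627, 371, 38]);
translate([228, 449, 0]) cube([77, 77, 420]);
translate([228, 743, 0]) cube([77, 77, 420]);
translate([1778, 449, 0]) cube([77, 77, 420]);
translate([1778, 743, 0]) cube([77, 77, 420]);


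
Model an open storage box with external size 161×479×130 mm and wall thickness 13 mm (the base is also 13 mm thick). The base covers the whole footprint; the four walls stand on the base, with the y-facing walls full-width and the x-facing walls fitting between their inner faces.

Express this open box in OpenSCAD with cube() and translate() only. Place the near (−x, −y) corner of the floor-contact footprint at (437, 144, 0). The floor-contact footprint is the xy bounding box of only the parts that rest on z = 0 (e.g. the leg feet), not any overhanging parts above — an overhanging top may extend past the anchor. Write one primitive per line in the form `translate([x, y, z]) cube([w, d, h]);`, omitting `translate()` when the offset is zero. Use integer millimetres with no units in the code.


translate([437, 144, 0]) cube([161, 479, 13]);
translate([437, 144, 13]) cube([161, 13, 117]);
translate([437, 610, 13]) cube([161, 13, 117]);
translate([437, 157, 13]) cube([13, 453, 117]);
translate([585, 157, 13]) cube([13, 453, 117]);


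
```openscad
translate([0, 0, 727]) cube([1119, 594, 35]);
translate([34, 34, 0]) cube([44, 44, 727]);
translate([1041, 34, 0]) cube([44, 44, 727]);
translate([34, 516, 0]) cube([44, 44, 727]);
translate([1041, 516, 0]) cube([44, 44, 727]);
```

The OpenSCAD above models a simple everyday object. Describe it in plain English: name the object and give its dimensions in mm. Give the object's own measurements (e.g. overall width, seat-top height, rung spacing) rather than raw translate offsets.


A rectangular dining table. The top is 1119×594×35 mm with its upper surface at z = 762 mm. It stands on four 44×44 mm square legs, each inset 34 mm from the nearest pair of top edges, running from the floor to the underside of the top.


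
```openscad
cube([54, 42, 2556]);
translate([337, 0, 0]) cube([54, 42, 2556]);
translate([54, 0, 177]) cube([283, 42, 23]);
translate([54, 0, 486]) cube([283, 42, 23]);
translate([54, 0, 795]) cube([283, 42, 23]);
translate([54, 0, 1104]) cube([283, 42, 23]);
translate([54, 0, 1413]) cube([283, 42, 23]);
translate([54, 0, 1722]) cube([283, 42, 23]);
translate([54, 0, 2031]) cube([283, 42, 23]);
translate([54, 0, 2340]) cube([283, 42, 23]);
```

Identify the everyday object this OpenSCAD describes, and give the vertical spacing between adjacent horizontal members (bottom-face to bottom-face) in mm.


A ladder. The rung spacing is 309 mm.

Two tall 54×42 posts with 8 short bars between them — a ladder. Adjacent rungs sit at z = 177 and z = 486, so the spacing is 486 − 177 = 309 mm.


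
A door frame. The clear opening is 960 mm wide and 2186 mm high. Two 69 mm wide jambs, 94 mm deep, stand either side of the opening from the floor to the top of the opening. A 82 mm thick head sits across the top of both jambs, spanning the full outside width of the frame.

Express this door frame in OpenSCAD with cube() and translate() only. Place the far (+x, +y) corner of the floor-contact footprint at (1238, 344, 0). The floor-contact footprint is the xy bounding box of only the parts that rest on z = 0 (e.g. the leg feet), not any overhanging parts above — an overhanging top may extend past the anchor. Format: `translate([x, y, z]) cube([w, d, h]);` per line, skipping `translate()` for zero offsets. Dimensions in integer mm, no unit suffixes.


translate([140, 250, 0]) cube([69, 94, 2186]);
translate([1169, 250, 0]) cube([69, 94, 2186]);
translate([140, 250, 2186]) cube([1098, 94, 82]);


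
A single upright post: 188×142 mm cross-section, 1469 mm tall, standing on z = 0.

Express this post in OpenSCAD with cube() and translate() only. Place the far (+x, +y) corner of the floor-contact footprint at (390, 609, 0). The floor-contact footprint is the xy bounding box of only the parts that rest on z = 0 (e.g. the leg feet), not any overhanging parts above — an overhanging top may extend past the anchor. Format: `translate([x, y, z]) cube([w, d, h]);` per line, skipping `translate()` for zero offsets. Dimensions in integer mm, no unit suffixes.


translate([202, 467, 0]) cube([188, 142, 1469]);


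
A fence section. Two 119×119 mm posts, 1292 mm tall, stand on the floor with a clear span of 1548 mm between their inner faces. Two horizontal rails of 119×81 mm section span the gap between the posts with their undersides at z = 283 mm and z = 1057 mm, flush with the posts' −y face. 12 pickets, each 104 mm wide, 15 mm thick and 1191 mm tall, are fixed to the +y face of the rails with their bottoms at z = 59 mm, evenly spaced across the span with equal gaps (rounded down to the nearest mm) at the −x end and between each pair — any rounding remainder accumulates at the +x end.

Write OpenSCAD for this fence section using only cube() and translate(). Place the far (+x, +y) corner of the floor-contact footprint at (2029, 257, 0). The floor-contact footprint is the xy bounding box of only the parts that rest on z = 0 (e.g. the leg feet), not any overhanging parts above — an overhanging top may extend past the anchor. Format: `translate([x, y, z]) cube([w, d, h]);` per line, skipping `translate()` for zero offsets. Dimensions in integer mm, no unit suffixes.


translate([243, 138, 0]) cube([119, 119, 1292]);
translate([1910, 138, 0]) cube([119, 119, 1292]);
translate([362, 138, 283]) cube([1548, 119, 81]);
translate([362, 138, 1057]) cube([1548, 119, 81]);
translate([385, 257, 59]) cube([104, 15, 1191]);
translate([512, 257, 59]) cube([104, 15, 1191]);
translate([639, 257, 59]) cube([104, 15, 1191]);
translate([766, 257, 59]) cube([104, 15, 1191]);
translate([893, 257, 59]) cube([104, 15, 1191]);
translate([1020, 257, 59]) cube([104, 15, 1191]);
translate([1147, 257, 59]) cube([104, 15, 1191]);
translate([1274, 257, 59]) cube([104, 15, 1191]);
translate([1401, 257, 59]) cube([104, 15, 1191]);
translate([1528, 257, 59]) cube([104, 15, 1191]);
translate([1655, 257, 59]) cube([104, 15, 1191]);
translate([1782, 257, 59]) cube([104, 15, 1191]);


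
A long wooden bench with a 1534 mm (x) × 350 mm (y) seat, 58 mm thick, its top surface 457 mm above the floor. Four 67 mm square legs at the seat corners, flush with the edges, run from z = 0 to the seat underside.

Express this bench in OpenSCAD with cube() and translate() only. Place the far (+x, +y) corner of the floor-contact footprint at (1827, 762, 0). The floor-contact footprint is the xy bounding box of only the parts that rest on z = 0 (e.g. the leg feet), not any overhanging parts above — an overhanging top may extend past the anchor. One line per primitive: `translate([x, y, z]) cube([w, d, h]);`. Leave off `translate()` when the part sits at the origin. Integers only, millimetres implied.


translate([293, 412, 399]) cube([1534, 350, 58]);
translate([293, 412, 0]) cube([67, 67, 399]);
translate([293, 695, 0]) cube([67, 67, 399]);
translate([1760, 412, 0]) cube([67, 67, 399]);
translate([1760, 695, 0]) cube([67, 67, 399]);


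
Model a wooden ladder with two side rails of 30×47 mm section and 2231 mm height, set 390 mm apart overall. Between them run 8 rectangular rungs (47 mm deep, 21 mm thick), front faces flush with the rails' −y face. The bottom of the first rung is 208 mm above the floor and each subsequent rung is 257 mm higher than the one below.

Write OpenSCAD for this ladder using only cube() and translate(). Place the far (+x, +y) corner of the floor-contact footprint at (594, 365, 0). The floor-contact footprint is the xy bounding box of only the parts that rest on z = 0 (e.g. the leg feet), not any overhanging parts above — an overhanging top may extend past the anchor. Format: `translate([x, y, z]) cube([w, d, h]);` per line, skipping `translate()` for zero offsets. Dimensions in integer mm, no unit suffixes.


translate([204, 318, 0]) cube([30, 47, 2231]);
translate([564, 318, 0]) cube([30, 47, 2231]);
translate([234, 318, 208]) cube([330, 47, 21]);
translate([234, 318, 465]) cube([330, 47, 21]);
translate([234, 318, 722]) cube([330, 47, 21]);
translate([234, 318, 979]) cube([330, 47, 21]);
translate([234, 318, 1236]) cube([330, 47, 21]);
translate([234, 318, 1493]) cube([330, 47, 21]);
translate([234, 318, 1750]) cube([330, 47, 21]);
translate([234, 318, 2007]) cube([330, 47, 21]);


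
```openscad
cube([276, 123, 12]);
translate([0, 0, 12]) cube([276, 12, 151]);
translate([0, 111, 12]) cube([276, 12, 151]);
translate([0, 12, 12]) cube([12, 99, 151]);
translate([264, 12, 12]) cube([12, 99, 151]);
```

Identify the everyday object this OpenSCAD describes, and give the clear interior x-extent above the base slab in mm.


An open box. The internal width is 252 mm.

A 276×123 base slab with four walls standing on it — an open box. The base is 276 mm wide and the walls are 12 mm thick, so the internal width is 276 − 2 × 12 = 252 mm.


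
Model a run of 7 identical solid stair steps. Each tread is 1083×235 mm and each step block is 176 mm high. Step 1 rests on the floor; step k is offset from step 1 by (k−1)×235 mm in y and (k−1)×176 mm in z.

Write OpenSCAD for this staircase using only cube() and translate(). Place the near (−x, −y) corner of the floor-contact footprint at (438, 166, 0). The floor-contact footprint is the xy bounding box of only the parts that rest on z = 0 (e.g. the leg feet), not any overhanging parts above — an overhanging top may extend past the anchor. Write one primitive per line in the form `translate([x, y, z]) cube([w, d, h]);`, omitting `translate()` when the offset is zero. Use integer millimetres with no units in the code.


translate([438, 166, 0]) cube([1083, 235, 176]);
translate([438, 401, 176]) cube([1083, 235, 176]);
translate([438, 636, 352]) cube([1083, 235, 176]);
translate([438, 871, 528]) cube([1083, 235, 176]);
translate([438, 1106, 704]) cube([1083, 235, 176]);
translate([438, 1341, 880]) cube([1083, 235, 176]);
translate([438, 1576, 1056]) cube([1083, 235, 176]);


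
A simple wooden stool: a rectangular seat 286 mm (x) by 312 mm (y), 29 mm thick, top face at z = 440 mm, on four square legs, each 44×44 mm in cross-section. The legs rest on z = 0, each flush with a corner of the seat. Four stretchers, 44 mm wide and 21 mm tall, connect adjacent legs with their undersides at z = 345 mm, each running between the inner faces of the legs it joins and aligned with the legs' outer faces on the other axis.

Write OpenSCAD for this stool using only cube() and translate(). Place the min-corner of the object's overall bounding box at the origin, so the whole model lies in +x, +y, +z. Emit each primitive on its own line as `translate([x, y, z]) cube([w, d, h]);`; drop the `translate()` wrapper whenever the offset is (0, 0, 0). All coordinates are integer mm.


// leg_h = 440 - 29 = 411
// stretcher span = 286 - 2*44 = 198
translate([0, 0, 411]) cube([286, 312, 29]);
cube([44, 44, 411]);
translate([242, 0, 0]) cube([44, 44, 411]);
translate([0, 268, 0]) cube([44, 44, 411]);
translate([242, 268, 0]) cube([44, 44, 411]);
translate([44, 0, 345]) cube([198, 44, 21]);
translate([44, 268, 345]) cube([198, 44, 21]);
translate([0, 44, 345]) cube([44, 224, 21]);
translate([242, 44, 345]) cube([44, 224, 21]);


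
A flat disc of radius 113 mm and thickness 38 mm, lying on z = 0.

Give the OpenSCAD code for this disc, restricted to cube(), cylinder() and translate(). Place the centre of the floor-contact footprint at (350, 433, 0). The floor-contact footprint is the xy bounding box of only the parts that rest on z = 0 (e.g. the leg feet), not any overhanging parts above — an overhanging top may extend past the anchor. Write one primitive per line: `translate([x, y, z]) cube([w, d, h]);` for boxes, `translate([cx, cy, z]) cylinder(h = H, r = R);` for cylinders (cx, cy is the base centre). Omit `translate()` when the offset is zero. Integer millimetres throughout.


translate([350, 433, 0]) cylinder(h = 38, r = 113);


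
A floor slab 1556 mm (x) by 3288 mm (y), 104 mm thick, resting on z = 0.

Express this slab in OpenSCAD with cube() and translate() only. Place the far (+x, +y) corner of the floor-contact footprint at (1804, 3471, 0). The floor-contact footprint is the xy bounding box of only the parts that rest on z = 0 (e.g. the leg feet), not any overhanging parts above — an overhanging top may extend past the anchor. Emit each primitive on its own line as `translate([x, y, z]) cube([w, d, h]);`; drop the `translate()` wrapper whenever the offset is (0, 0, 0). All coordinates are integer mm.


translate([248, 183, 0]) cube([1556, 3288, 104]);


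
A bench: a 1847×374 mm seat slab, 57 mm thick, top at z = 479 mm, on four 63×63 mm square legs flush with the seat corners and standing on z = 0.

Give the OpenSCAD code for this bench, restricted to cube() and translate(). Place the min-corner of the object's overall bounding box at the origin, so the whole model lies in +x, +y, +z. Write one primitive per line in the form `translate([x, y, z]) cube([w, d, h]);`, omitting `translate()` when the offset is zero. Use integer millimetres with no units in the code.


// leg_h = 479 − 57 = 422
translate([0, 0, 422]) cube([1847, 374, 57]);
cube([63, 63, 422]);
translate([0, 311, 0]) cube([63, 63, 422]);
translate([1784, 0, 0]) cube([63, 63, 422]);
translate([1784, 311, 0]) cube([63, 63, 422]);


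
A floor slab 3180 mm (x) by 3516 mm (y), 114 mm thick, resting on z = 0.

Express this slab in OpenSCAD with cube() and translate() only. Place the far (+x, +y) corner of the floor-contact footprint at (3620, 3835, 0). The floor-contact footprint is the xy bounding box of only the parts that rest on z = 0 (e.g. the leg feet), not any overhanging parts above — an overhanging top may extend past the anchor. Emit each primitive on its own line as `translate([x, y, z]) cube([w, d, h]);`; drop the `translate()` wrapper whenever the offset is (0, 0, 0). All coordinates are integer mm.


translate([440, 319, 0]) cube([3180, 3516, 114]);


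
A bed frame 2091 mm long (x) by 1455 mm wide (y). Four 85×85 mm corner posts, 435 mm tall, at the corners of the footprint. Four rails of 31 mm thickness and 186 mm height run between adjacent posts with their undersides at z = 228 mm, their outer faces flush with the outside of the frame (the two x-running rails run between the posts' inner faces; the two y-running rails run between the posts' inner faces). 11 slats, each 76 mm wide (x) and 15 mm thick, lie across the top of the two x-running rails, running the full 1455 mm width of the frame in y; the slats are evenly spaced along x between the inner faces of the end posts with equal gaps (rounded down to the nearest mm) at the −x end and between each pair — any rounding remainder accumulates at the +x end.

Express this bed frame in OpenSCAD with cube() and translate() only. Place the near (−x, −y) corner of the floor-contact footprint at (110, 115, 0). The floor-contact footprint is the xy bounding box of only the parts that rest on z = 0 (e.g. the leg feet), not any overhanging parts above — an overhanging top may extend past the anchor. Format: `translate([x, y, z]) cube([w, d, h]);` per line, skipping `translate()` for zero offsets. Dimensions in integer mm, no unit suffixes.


translate([110, 115, 0]) cube([85, 85, 435]);
translate([110, 1485, 0]) cube([85, 85, 435]);
translate([2116, 115, 0]) cube([85, 85, 435]);
translate([2116, 1485, 0]) cube([85, 85, 435]);
translate([195, 115, 228]) cube([1921, 31, 186]);
translate([195, 1539, 228]) cube([1921, 31, 186]);
translate([110, 200, 228]) cube([31, 1285, 186]);
translate([2170, 200, 228]) cube([31, 1285, 186]);
translate([285, 115, 414]) cube([76, 1455, 15]);
translate([451, 115, 414]) cube([76, 1455, 15]);
translate([617, 115, 414]) cube([76, 1455, 15]);
translate([783, 115, 414]) cube([76, 1455, 15]);
translate([949, 115, 414]) cube([76, 1455, 15]);
translate([1115, 115, 414]) cube([76, 1455, 15]);
translate([1281, 115, 414]) cube([76, 1455, 15]);
translate([1447, 115, 414]) cube([76, 1455, 15]);
translate([1613, 115, 414]) cube([76, 1455, 15]);
translate([1779, 115, 414]) cube([76, 1455, 15]);
translate([1945, 115, 414]) cube([76, 1455, 15]);


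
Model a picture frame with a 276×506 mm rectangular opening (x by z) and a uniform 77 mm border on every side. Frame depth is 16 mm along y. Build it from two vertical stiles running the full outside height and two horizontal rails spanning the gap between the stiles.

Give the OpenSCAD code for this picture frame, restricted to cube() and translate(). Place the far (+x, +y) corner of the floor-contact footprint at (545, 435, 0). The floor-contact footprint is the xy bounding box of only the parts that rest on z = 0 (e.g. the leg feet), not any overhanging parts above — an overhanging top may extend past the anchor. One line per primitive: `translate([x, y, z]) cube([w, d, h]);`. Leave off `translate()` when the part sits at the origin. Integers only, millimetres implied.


translate([115, 419, 0]) cube([77, 16, 660]);
translate([468, 419, 0]) cube([77, 16, 660]);
translate([192, 419, 0]) cube([276, 16, 77]);
translate([192, 419, 583]) cube([276, 16, 77]);


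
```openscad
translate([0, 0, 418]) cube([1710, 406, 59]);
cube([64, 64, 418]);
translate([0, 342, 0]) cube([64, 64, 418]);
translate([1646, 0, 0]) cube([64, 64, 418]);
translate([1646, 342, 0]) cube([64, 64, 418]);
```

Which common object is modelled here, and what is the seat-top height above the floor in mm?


A bench. The seat-top height is 477 mm.

A long slab on four corner posts — a bench. The slab sits at z = 418 with thickness 59, so the top is 418 + 59 = 477 mm.


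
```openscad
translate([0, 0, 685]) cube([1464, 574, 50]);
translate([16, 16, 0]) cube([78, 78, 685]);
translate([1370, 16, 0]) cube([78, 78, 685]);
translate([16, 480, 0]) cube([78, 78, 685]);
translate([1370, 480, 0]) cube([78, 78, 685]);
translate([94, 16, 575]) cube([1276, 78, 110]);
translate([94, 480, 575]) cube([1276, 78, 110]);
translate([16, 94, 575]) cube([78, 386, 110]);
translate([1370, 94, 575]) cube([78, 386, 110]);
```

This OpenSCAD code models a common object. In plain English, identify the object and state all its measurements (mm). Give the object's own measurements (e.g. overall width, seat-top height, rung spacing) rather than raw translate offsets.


A rectangular dining table. The top is 1464×574×50 mm with its upper surface at z = 735 mm. It stands on four 78×78 mm square legs, each inset 16 mm from the nearest pair of top edges, running from the floor to the underside of the top. Four apron rails, 78 mm thick and 110 mm tall, run between adjacent legs with their top edges flush with the underside of the top and their outer faces flush with the legs' outer faces.


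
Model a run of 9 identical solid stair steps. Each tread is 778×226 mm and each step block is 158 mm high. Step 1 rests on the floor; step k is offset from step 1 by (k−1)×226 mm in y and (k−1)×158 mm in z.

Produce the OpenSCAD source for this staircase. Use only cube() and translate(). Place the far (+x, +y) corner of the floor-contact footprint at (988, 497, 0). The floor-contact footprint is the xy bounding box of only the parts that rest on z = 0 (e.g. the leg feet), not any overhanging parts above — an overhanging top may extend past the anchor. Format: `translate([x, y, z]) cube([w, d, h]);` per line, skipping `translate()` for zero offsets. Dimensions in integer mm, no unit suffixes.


translate([210, 271, 0]) cube([778, 226, 158]);
translate([210, 497, 158]) cube([778, 226, 158]);
translate([210, 723, 316]) cube([778, 226, 158]);
translate([210, 949, 474]) cube([778, 226, 158]);
translate([210, 1175, 632]) cube([778, 226, 158]);
translate([210, 1401, 790]) cube([778, 226, 158]);
translate([210, 1627, 948]) cube([778, 226, 158]);
translate([210, 1853, 1106]) cube([778, 226, 158]);
translate([210, 2079, 1264]) cube([778, 226, 158]);


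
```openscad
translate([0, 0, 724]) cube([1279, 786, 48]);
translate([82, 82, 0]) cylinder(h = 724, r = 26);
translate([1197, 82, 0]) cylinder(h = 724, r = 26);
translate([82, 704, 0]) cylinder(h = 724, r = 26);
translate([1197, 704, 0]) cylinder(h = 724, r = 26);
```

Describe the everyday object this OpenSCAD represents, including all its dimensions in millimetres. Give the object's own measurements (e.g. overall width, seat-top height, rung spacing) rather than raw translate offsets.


A rectangular dining table. The top is 1279×786×48 mm with its upper surface at z = 772 mm. It stands on four round legs of 52 mm diameter, each leg's bounding box inset 56 mm from the nearest pair of top edges, running from the floor to the underside of the top.


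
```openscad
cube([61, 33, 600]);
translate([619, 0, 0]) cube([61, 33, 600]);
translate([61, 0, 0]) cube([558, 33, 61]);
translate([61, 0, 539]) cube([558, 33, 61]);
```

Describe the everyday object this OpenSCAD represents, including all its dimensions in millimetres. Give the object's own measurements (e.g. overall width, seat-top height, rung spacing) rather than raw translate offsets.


A rectangular picture frame lying in the x–z plane (depth along y). The opening is 558 mm wide (x) by 478 mm tall (z), surrounded by a border 61 mm wide on all four sides. The frame is 33 mm deep and is made of two full-height vertical stiles with two horizontal rails fitted between them.
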